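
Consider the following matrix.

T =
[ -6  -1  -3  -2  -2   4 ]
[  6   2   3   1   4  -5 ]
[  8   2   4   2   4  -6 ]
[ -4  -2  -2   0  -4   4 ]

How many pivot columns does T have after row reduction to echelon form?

Row reduce to echelon form.
R2 ← R2 + R1: [0, 1, 0, -1, 2, -1]
R3 ← R3 + (4/3)·R1: [0, 2/3, 0, -2/3, 4/3, -2/3]
R4 ← R4 − (2/3)·R1: [0, -4/3, 0, 4/3, -8/3, 4/3]
R3 ← R3 − (2/3)·R2: [0, 0, 0, 0, 0, 0]
R4 ← R4 + (4/3)·R2: [0, 0, 0, 0, 0, 0]
Echelon form has 2 nonzero rows, so rank(T) = 2.
Each nonzero row contributes one pivot column: 2 pivot columns.

2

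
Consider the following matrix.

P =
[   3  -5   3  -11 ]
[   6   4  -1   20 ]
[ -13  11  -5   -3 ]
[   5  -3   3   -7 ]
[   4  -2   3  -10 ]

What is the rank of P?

Row reduce to echelon form.
R2 ← R2 − (2)·R1: [0, 14, -7, 42]
R3 ← R3 + (13/3)·R1: [0, -32/3, 8, -152/3]
R4 ← R4 − (5/3)·R1: [0, 16/3, -2, 34/3]
R5 ← R5 − (4/3)·R1: [0, 14/3, -1, 14/3]
R3 ← R3 + (16/21)·R2: [0, 0, 8/3, -56/3]
R4 ← R4 − (8/21)·R2: [0, 0, 2/3, -14/3]
R5 ← R5 − (1/3)·R2: [0, 0, 4/3, -28/3]
R4 ← R4 − (1/4)·R3: [0, 0, 0, 0]
R5 ← R5 − (1/2)·R3: [0, 0, 0, 0]
Echelon form has 3 nonzero rows, so rank(P) = 3.

3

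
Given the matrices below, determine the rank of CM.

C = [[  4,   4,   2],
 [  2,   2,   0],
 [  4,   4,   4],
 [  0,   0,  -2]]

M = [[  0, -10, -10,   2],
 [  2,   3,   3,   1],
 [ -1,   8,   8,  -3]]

First compute CM:
[[  6, -12, -12,   6],
 [  4, -14, -14,   6],
 [  4,   4,   4,   0],
 [  2, -16, -16,   6]]
Now row reduce the product.
R2 ← R2 − (2/3)·R1: [0, -6, -6, 2]
R3 ← R3 − (2/3)·R1: [0, 12, 12, -4]
R4 ← R4 − (1/3)·R1: [0, -12, -12, 4]
R3 ← R3 + (2)·R2: [0, 0, 0, 0]
R4 ← R4 − (2)·R2: [0, 0, 0, 0]
2 nonzero rows, so rank(CM) = 2.

2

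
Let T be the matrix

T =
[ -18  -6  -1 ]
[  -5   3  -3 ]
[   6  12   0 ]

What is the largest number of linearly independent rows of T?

3

Row reduce to echelon form.
R2 ← R2 − (5/18)·R1: [0, 14/3, -49/18]
R3 ← R3 + (1/3)·R1: [0, 10, -1/3]
R3 ← R3 − (15/7)·R2: [0, 0, 11/2]
Echelon form has 3 nonzero rows, so rank(T) = 3.
The rank gives the maximum number of linearly independent rows: 3.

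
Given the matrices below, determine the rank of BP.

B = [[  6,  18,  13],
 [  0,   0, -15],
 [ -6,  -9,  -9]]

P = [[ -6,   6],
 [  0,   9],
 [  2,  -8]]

First compute BP:
[[-10,  94],
 [-30, 120],
 [ 18, -45]]
Now row reduce the product.
R2 ← R2 − (3)·R1: [0, -162]
R3 ← R3 + (9/5)·R1: [0, 621/5]
R3 ← R3 + (23/30)·R2: [0, 0]
2 nonzero rows, so rank(BP) = 2.

2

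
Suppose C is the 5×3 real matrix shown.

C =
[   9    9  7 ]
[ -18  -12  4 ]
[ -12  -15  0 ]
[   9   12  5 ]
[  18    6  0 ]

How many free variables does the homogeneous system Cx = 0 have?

0

Row reduce to echelon form.
R2 ← R2 + (2)·R1: [0, 6, 18]
R3 ← R3 + (4/3)·R1: [0, -3, 28/3]
R4 ← R4 − R1: [0, 3, -2]
R5 ← R5 − (2)·R1: [0, -12, -14]
R3 ← R3 + (1/2)·R2: [0, 0, 55/3]
R4 ← R4 − (1/2)·R2: [0, 0, -11]
R5 ← R5 + (2)·R2: [0, 0, 22]
R4 ← R4 + (3/5)·R3: [0, 0, 0]
R5 ← R5 − (6/5)·R3: [0, 0, 0]
3 nonzero rows, so rank(C) = 3.
C has 3 columns; by rank–nullity, nullity = 3 − 3 = 0.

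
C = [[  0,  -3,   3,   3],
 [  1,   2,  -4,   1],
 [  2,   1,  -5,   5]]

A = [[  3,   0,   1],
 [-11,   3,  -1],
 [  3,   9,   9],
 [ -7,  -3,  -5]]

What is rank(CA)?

2

First compute CA:
[[ 21,   9,  15],
 [-38, -33, -42],
 [-55, -57, -69]]
Now row reduce the product.
R2 ← R2 + (38/21)·R1: [0, -117/7, -104/7]
R3 ← R3 + (55/21)·R1: [0, -234/7, -208/7]
R3 ← R3 − (2)·R2: [0, 0, 0]
2 nonzero rows, so rank(CA) = 2.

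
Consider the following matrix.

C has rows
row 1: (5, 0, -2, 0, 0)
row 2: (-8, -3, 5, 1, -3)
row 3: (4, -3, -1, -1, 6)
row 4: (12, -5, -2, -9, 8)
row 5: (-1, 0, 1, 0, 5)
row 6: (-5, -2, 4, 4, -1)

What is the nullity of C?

Row reduce to echelon form.
R2 ← R2 + (8/5)·R1: [0, -3, 9/5, 1, -3]
R3 ← R3 − (4/5)·R1: [0, -3, 3/5, -1, 6]
R4 ← R4 − (12/5)·R1: [0, -5, 14/5, -9, 8]
R5 ← R5 + (1/5)·R1: [0, 0, 3/5, 0, 5]
R6 ← R6 + R1: [0, -2, 2, 4, -1]
R3 ← R3 − R2: [0, 0, -6/5, -2, 9]
R4 ← R4 − (5/3)·R2: [0, 0, -1/5, -32/3, 13]
R6 ← R6 − (2/3)·R2: [0, 0, 4/5, 10/3, 1]
R4 ← R4 − (1/6)·R3: [0, 0, 0, -31/3, 23/2]
R5 ← R5 + (1/2)·R3: [0, 0, 0, -1, 19/2]
R6 ← R6 + (2/3)·R3: [0, 0, 0, 2, 7]
R5 ← R5 − (3/31)·R4: [0, 0, 0, 0, 260/31]
R6 ← R6 + (6/31)·R4: [0, 0, 0, 0, 286/31]
R6 ← R6 − (11/10)·R5: [0, 0, 0, 0, 0]
5 nonzero rows, so rank(C) = 5.
C has 5 columns; by rank–nullity, nullity = 5 − 5 = 0.

0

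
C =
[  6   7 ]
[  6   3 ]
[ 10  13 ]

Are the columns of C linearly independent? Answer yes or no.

yes

Row reduce C to echelon form.
R2 ← R2 − R1: [0, -4]
R3 ← R3 − (5/3)·R1: [0, 4/3]
R3 ← R3 + (1/3)·R2: [0, 0]
2 pivots among 2 columns.
Every column is a pivot column, so the columns are linearly independent.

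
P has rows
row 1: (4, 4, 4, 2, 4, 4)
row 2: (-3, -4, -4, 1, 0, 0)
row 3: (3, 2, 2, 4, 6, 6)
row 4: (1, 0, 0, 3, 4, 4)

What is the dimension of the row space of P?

Row reduce to echelon form.
R2 ← R2 + (3/4)·R1: [0, -1, -1, 5/2, 3, 3]
R3 ← R3 − (3/4)·R1: [0, -1, -1, 5/2, 3, 3]
R4 ← R4 − (1/4)·R1: [0, -1, -1, 5/2, 3, 3]
R3 ← R3 − R2: [0, 0, 0, 0, 0, 0]
R4 ← R4 − R2: [0, 0, 0, 0, 0, 0]
Echelon form has 2 nonzero rows, so rank(P) = 2.
The row space has dimension equal to the rank: 2.

2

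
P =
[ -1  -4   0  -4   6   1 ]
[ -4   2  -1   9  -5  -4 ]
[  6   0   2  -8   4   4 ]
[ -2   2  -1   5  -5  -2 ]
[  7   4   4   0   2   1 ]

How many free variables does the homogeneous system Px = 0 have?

Row reduce to echelon form.
R2 ← R2 − (4)·R1: [0, 18, -1, 25, -29, -8]
R3 ← R3 + (6)·R1: [0, -24, 2, -32, 40, 10]
R4 ← R4 − (2)·R1: [0, 10, -1, 13, -17, -4]
R5 ← R5 + (7)·R1: [0, -24, 4, -28, 44, 8]
R3 ← R3 + (4/3)·R2: [0, 0, 2/3, 4/3, 4/3, -2/3]
R4 ← R4 − (5/9)·R2: [0, 0, -4/9, -8/9, -8/9, 4/9]
R5 ← R5 + (4/3)·R2: [0, 0, 8/3, 16/3, 16/3, -8/3]
R4 ← R4 + (2/3)·R3: [0, 0, 0, 0, 0, 0]
R5 ← R5 − (4)·R3: [0, 0, 0, 0, 0, 0]
3 nonzero rows, so rank(P) = 3.
P has 6 columns; by rank–nullity, nullity = 6 − 3 = 3.

3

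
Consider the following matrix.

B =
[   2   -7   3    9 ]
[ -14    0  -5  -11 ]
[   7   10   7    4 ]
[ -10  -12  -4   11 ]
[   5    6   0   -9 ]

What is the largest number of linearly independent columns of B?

4

Row reduce to echelon form.
R2 ← R2 + (7)·R1: [0, -49, 16, 52]
R3 ← R3 − (7/2)·R1: [0, 69/2, -7/2, -55/2]
R4 ← R4 + (5)·R1: [0, -47, 11, 56]
R5 ← R5 − (5/2)·R1: [0, 47/2, -15/2, -63/2]
R3 ← R3 + (69/98)·R2: [0, 0, 761/98, 893/98]
R4 ← R4 − (47/49)·R2: [0, 0, -213/49, 300/49]
R5 ← R5 + (47/98)·R2: [0, 0, 17/98, -643/98]
R4 ← R4 + (426/761)·R3: [0, 0, 0, 8541/761]
R5 ← R5 − (17/761)·R3: [0, 0, 0, -5148/761]
R5 ← R5 + (44/73)·R4: [0, 0, 0, 0]
Echelon form has 4 nonzero rows, so rank(B) = 4.
The rank gives the maximum number of linearly independent columns: 4.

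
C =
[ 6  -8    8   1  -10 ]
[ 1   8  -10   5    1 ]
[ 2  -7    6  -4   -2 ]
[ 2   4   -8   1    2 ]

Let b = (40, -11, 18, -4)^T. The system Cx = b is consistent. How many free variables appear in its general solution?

Row reduce the augmented matrix [C | b].
R2 ← R2 − (1/6)·R1: [0, 28/3, -34/3, 29/6, 8/3, -53/3]
R3 ← R3 − (1/3)·R1: [0, -13/3, 10/3, -13/3, 4/3, 14/3]
R4 ← R4 − (1/3)·R1: [0, 20/3, -32/3, 2/3, 16/3, -52/3]
R3 ← R3 + (13/28)·R2: [0, 0, -27/14, -117/56, 18/7, -99/28]
R4 ← R4 − (5/7)·R2: [0, 0, -18/7, -39/14, 24/7, -33/7]
R4 ← R4 − (4/3)·R3: [0, 0, 0, 0, 0, 0]
The echelon form has 3 nonzero rows, and every pivot lies in the first 5 columns, so rank(C) = rank([C|b]) = 3.
The system is consistent.
Free variables = (unknowns) − (rank) = 5 − 3 = 2.

2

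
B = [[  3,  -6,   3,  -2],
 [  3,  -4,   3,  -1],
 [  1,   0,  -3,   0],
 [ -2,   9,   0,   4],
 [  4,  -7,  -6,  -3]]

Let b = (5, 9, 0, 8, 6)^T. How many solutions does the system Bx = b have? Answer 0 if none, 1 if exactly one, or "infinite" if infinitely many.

0

Row reduce the augmented matrix [B | b].
R2 ← R2 − R1: [0, 2, 0, 1, 4]
R3 ← R3 − (1/3)·R1: [0, 2, -4, 2/3, -5/3]
R4 ← R4 + (2/3)·R1: [0, 5, 2, 8/3, 34/3]
R5 ← R5 − (4/3)·R1: [0, 1, -10, -1/3, -2/3]
R3 ← R3 − R2: [0, 0, -4, -1/3, -17/3]
R4 ← R4 − (5/2)·R2: [0, 0, 2, 1/6, 4/3]
R5 ← R5 − (1/2)·R2: [0, 0, -10, -5/6, -8/3]
R4 ← R4 + (1/2)·R3: [0, 0, 0, 0, -3/2]
R5 ← R5 − (5/2)·R3: [0, 0, 0, 0, 23/2]
R5 ← R5 + (23/3)·R4: [0, 0, 0, 0, 0]
The echelon form has 4 nonzero rows; the last pivot sits in the augmented column, so rank(B) = 3 but rank([B|b]) = 4.
Since the ranks differ, the system is inconsistent.
It has no solutions.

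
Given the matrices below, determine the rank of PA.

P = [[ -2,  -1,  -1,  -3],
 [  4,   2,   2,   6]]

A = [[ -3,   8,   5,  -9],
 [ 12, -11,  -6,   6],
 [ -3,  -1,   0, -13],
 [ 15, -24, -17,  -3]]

1

First compute PA:
[[-48,  68,  47,  34],
 [ 96, -136, -94, -68]]
Now row reduce the product.
R2 ← R2 + (2)·R1: [0, 0, 0, 0]
1 nonzero row, so rank(PA) = 1.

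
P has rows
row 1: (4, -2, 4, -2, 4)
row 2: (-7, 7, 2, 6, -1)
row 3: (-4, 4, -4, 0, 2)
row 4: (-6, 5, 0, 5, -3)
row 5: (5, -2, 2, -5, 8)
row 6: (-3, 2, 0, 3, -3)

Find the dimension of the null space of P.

2

Row reduce to echelon form.
R2 ← R2 + (7/4)·R1: [0, 7/2, 9, 5/2, 6]
R3 ← R3 + R1: [0, 2, 0, -2, 6]
R4 ← R4 + (3/2)·R1: [0, 2, 6, 2, 3]
R5 ← R5 − (5/4)·R1: [0, 1/2, -3, -5/2, 3]
R6 ← R6 + (3/4)·R1: [0, 1/2, 3, 3/2, 0]
R3 ← R3 − (4/7)·R2: [0, 0, -36/7, -24/7, 18/7]
R4 ← R4 − (4/7)·R2: [0, 0, 6/7, 4/7, -3/7]
R5 ← R5 − (1/7)·R2: [0, 0, -30/7, -20/7, 15/7]
R6 ← R6 − (1/7)·R2: [0, 0, 12/7, 8/7, -6/7]
R4 ← R4 + (1/6)·R3: [0, 0, 0, 0, 0]
R5 ← R5 − (5/6)·R3: [0, 0, 0, 0, 0]
R6 ← R6 + (1/3)·R3: [0, 0, 0, 0, 0]
3 nonzero rows, so rank(P) = 3.
P has 5 columns; by rank–nullity, nullity = 5 − 3 = 2.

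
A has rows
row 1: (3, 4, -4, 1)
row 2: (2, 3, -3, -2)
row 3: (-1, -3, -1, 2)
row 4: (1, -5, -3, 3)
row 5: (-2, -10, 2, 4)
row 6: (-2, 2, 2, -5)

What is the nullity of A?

Row reduce to echelon form.
R2 ← R2 − (2/3)·R1: [0, 1/3, -1/3, -8/3]
R3 ← R3 + (1/3)·R1: [0, -5/3, -7/3, 7/3]
R4 ← R4 − (1/3)·R1: [0, -19/3, -5/3, 8/3]
R5 ← R5 + (2/3)·R1: [0, -22/3, -2/3, 14/3]
R6 ← R6 + (2/3)·R1: [0, 14/3, -2/3, -13/3]
R3 ← R3 + (5)·R2: [0, 0, -4, -11]
R4 ← R4 + (19)·R2: [0, 0, -8, -48]
R5 ← R5 + (22)·R2: [0, 0, -8, -54]
R6 ← R6 − (14)·R2: [0, 0, 4, 33]
R4 ← R4 − (2)·R3: [0, 0, 0, -26]
R5 ← R5 − (2)·R3: [0, 0, 0, -32]
R6 ← R6 + R3: [0, 0, 0, 22]
R5 ← R5 − (16/13)·R4: [0, 0, 0, 0]
R6 ← R6 + (11/13)·R4: [0, 0, 0, 0]
4 nonzero rows, so rank(A) = 4.
A has 4 columns; by rank–nullity, nullity = 4 − 4 = 0.

0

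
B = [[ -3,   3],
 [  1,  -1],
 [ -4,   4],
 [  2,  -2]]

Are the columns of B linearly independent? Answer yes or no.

no

Row reduce B to echelon form.
R2 ← R2 + (1/3)·R1: [0, 0]
R3 ← R3 − (4/3)·R1: [0, 0]
R4 ← R4 + (2/3)·R1: [0, 0]
1 pivot among 2 columns.
Only 1 < 2 pivot columns, so the columns are linearly dependent.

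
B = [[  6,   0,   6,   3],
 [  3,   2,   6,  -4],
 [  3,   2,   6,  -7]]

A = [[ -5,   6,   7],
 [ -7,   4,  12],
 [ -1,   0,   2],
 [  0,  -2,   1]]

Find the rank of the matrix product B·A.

2

First compute BA:
[[-36,  30,  57],
 [-35,  34,  53],
 [-35,  40,  50]]
Now row reduce the product.
R2 ← R2 − (35/36)·R1: [0, 29/6, -29/12]
R3 ← R3 − (35/36)·R1: [0, 65/6, -65/12]
R3 ← R3 − (65/29)·R2: [0, 0, 0]
2 nonzero rows, so rank(BA) = 2.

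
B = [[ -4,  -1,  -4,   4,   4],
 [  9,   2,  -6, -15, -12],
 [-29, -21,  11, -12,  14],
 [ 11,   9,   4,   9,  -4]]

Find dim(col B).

Row reduce to echelon form.
R2 ← R2 + (9/4)·R1: [0, -1/4, -15, -6, -3]
R3 ← R3 − (29/4)·R1: [0, -55/4, 40, -41, -15]
R4 ← R4 + (11/4)·R1: [0, 25/4, -7, 20, 7]
R3 ← R3 − (55)·R2: [0, 0, 865, 289, 150]
R4 ← R4 + (25)·R2: [0, 0, -382, -130, -68]
R4 ← R4 + (382/865)·R3: [0, 0, 0, -2052/865, -304/173]
Echelon form has 4 nonzero rows, so rank(B) = 4.
The column space has dimension equal to the rank: 4.

4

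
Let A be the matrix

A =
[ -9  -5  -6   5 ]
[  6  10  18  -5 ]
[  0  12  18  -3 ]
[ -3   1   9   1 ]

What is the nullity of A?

1

Row reduce to echelon form.
R2 ← R2 + (2/3)·R1: [0, 20/3, 14, -5/3]
R4 ← R4 − (1/3)·R1: [0, 8/3, 11, -2/3]
R3 ← R3 − (9/5)·R2: [0, 0, -36/5, 0]
R4 ← R4 − (2/5)·R2: [0, 0, 27/5, 0]
R4 ← R4 + (3/4)·R3: [0, 0, 0, 0]
3 nonzero rows, so rank(A) = 3.
A has 4 columns; by rank–nullity, nullity = 4 − 3 = 1.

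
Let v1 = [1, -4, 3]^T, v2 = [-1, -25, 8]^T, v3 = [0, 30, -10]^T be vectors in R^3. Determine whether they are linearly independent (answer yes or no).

yes

Form the matrix with these vectors as rows and row reduce.
R2 ← R2 + R1: [0, -29, 11]
R3 ← R3 + (30/29)·R2: [0, 0, 40/29]
3 nonzero rows, so the 3 vectors span a space of dimension 3.
Since 3 = 3, the vectors are linearly independent.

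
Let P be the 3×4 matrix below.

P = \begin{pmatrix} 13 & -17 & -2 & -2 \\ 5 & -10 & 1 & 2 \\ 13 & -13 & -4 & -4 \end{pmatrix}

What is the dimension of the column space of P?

Row reduce to echelon form.
R2 ← R2 − (5/13)·R1: [0, -45/13, 23/13, 36/13]
R3 ← R3 − R1: [0, 4, -2, -2]
R3 ← R3 + (52/45)·R2: [0, 0, 2/45, 6/5]
Echelon form has 3 nonzero rows, so rank(P) = 3.
The column space has dimension equal to the rank: 3.

3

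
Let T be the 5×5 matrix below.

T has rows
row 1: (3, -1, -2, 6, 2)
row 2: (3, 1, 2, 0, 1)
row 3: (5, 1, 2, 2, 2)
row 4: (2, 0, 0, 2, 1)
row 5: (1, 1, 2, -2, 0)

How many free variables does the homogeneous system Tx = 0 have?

3

Row reduce to echelon form.
R2 ← R2 − R1: [0, 2, 4, -6, -1]
R3 ← R3 − (5/3)·R1: [0, 8/3, 16/3, -8, -4/3]
R4 ← R4 − (2/3)·R1: [0, 2/3, 4/3, -2, -1/3]
R5 ← R5 − (1/3)·R1: [0, 4/3, 8/3, -4, -2/3]
R3 ← R3 − (4/3)·R2: [0, 0, 0, 0, 0]
R4 ← R4 − (1/3)·R2: [0, 0, 0, 0, 0]
R5 ← R5 − (2/3)·R2: [0, 0, 0, 0, 0]
2 nonzero rows, so rank(T) = 2.
T has 5 columns; by rank–nullity, nullity = 5 − 2 = 3.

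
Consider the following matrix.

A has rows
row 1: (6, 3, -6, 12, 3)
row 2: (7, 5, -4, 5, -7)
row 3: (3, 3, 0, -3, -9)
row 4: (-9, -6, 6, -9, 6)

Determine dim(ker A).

Row reduce to echelon form.
R2 ← R2 − (7/6)·R1: [0, 3/2, 3, -9, -21/2]
R3 ← R3 − (1/2)·R1: [0, 3/2, 3, -9, -21/2]
R4 ← R4 + (3/2)·R1: [0, -3/2, -3, 9, 21/2]
R3 ← R3 − R2: [0, 0, 0, 0, 0]
R4 ← R4 + R2: [0, 0, 0, 0, 0]
2 nonzero rows, so rank(A) = 2.
A has 5 columns; by rank–nullity, nullity = 5 − 2 = 3.

3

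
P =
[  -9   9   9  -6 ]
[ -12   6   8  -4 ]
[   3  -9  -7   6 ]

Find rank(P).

2

Row reduce to echelon form.
R2 ← R2 − (4/3)·R1: [0, -6, -4, 4]
R3 ← R3 + (1/3)·R1: [0, -6, -4, 4]
R3 ← R3 − R2: [0, 0, 0, 0]
Echelon form has 2 nonzero rows, so rank(P) = 2.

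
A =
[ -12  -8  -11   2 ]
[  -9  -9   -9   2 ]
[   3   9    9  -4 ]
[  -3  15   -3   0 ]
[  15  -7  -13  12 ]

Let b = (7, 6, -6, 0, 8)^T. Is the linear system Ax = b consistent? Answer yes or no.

Row reduce the augmented matrix [A | b].
R2 ← R2 − (3/4)·R1: [0, -3, -3/4, 1/2, 3/4]
R3 ← R3 + (1/4)·R1: [0, 7, 25/4, -7/2, -17/4]
R4 ← R4 − (1/4)·R1: [0, 17, -1/4, -1/2, -7/4]
R5 ← R5 + (5/4)·R1: [0, -17, -107/4, 29/2, 67/4]
R3 ← R3 + (7/3)·R2: [0, 0, 9/2, -7/3, -5/2]
R4 ← R4 + (17/3)·R2: [0, 0, -9/2, 7/3, 5/2]
R5 ← R5 − (17/3)·R2: [0, 0, -45/2, 35/3, 25/2]
R4 ← R4 + R3: [0, 0, 0, 0, 0]
R5 ← R5 + (5)·R3: [0, 0, 0, 0, 0]
The echelon form has 3 nonzero rows, and every pivot lies in the first 4 columns, so rank(A) = rank([A|b]) = 3.
The system is consistent.

yes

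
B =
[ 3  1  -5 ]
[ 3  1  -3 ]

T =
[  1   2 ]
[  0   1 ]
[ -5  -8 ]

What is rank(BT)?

First compute BT:
[[ 28,  47],
 [ 18,  31]]
Now row reduce the product.
R2 ← R2 − (9/14)·R1: [0, 11/14]
2 nonzero rows, so rank(BT) = 2.

2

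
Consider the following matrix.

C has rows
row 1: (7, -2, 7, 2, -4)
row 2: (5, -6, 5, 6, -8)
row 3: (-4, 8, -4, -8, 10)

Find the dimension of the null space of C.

Row reduce to echelon form.
R2 ← R2 − (5/7)·R1: [0, -32/7, 0, 32/7, -36/7]
R3 ← R3 + (4/7)·R1: [0, 48/7, 0, -48/7, 54/7]
R3 ← R3 + (3/2)·R2: [0, 0, 0, 0, 0]
2 nonzero rows, so rank(C) = 2.
C has 5 columns; by rank–nullity, nullity = 5 − 2 = 3.

3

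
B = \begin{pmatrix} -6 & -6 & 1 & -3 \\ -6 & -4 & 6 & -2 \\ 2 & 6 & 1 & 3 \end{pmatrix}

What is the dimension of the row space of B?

Row reduce to echelon form.
R2 ← R2 − R1: [0, 2, 5, 1]
R3 ← R3 + (1/3)·R1: [0, 4, 4/3, 2]
R3 ← R3 − (2)·R2: [0, 0, -26/3, 0]
Echelon form has 3 nonzero rows, so rank(B) = 3.
The row space has dimension equal to the rank: 3.

3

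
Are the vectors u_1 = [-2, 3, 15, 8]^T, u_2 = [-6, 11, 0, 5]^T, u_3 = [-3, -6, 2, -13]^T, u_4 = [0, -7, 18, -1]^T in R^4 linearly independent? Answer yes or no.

yes

Form the matrix with these vectors as rows and row reduce.
R2 ← R2 − (3)·R1: [0, 2, -45, -19]
R3 ← R3 − (3/2)·R1: [0, -21/2, -41/2, -25]
R3 ← R3 + (21/4)·R2: [0, 0, -1027/4, -499/4]
R4 ← R4 + (7/2)·R2: [0, 0, -279/2, -135/2]
R4 ← R4 − (558/1027)·R3: [0, 0, 0, 288/1027]
4 nonzero rows, so the 4 vectors span a space of dimension 4.
Since 4 = 4, the vectors are linearly independent.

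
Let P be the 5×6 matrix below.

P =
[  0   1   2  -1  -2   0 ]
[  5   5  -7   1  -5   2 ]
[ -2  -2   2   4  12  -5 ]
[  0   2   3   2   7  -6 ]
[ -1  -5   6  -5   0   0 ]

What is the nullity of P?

1

Row reduce to echelon form.
Swap R1 ↔ R2
R3 ← R3 + (2/5)·R1: [0, 0, -4/5, 22/5, 10, -21/5]
R5 ← R5 + (1/5)·R1: [0, -4, 23/5, -24/5, -1, 2/5]
R4 ← R4 − (2)·R2: [0, 0, -1, 4, 11, -6]
R5 ← R5 + (4)·R2: [0, 0, 63/5, -44/5, -9, 2/5]
R4 ← R4 − (5/4)·R3: [0, 0, 0, -3/2, -3/2, -3/4]
R5 ← R5 + (63/4)·R3: [0, 0, 0, 121/2, 297/2, -263/4]
R5 ← R5 + (121/3)·R4: [0, 0, 0, 0, 88, -96]
5 nonzero rows, so rank(P) = 5.
P has 6 columns; by rank–nullity, nullity = 6 − 5 = 1.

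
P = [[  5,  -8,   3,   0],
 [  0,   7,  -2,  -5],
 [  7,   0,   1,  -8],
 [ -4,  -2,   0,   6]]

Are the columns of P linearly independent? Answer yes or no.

no

Row reduce P to echelon form.
R3 ← R3 − (7/5)·R1: [0, 56/5, -16/5, -8]
R4 ← R4 + (4/5)·R1: [0, -42/5, 12/5, 6]
R3 ← R3 − (8/5)·R2: [0, 0, 0, 0]
R4 ← R4 + (6/5)·R2: [0, 0, 0, 0]
2 pivots among 4 columns.
Only 2 < 4 pivot columns, so the columns are linearly dependent.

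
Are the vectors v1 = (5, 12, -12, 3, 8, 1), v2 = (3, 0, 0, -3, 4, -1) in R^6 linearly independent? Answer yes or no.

yes

Form the matrix with these vectors as rows and row reduce.
R2 ← R2 − (3/5)·R1: [0, -36/5, 36/5, -24/5, -4/5, -8/5]
2 nonzero rows, so the 2 vectors span a space of dimension 2.
Since 2 = 2, the vectors are linearly independent.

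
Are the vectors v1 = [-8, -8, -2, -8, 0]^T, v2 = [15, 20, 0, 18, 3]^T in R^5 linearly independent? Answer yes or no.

yes

Form the matrix with these vectors as rows and row reduce.
R2 ← R2 + (15/8)·R1: [0, 5, -15/4, 3, 3]
2 nonzero rows, so the 2 vectors span a space of dimension 2.
Since 2 = 2, the vectors are linearly independent.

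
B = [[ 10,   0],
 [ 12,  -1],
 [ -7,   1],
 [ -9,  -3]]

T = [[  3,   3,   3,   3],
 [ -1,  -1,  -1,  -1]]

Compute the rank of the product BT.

First compute BT:
[[ 30,  30,  30,  30],
 [ 37,  37,  37,  37],
 [-22, -22, -22, -22],
 [-24, -24, -24, -24]]
Now row reduce the product.
R2 ← R2 − (37/30)·R1: [0, 0, 0, 0]
R3 ← R3 + (11/15)·R1: [0, 0, 0, 0]
R4 ← R4 + (4/5)·R1: [0, 0, 0, 0]
1 nonzero row, so rank(BT) = 1.

1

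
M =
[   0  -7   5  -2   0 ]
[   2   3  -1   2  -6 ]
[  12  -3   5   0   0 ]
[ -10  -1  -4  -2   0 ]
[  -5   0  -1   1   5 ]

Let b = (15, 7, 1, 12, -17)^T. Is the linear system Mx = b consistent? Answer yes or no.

yes

Row reduce the augmented matrix [M | b].
Swap R1 ↔ R2
R3 ← R3 − (6)·R1: [0, -21, 11, -12, 36, -41]
R4 ← R4 + (5)·R1: [0, 14, -9, 8, -30, 47]
R5 ← R5 + (5/2)·R1: [0, 15/2, -7/2, 6, -10, 1/2]
R3 ← R3 − (3)·R2: [0, 0, -4, -6, 36, -86]
R4 ← R4 + (2)·R2: [0, 0, 1, 4, -30, 77]
R5 ← R5 + (15/14)·R2: [0, 0, 13/7, 27/7, -10, 116/7]
R4 ← R4 + (1/4)·R3: [0, 0, 0, 5/2, -21, 111/2]
R5 ← R5 + (13/28)·R3: [0, 0, 0, 15/14, 47/7, -327/14]
R5 ← R5 − (3/7)·R4: [0, 0, 0, 0, 110/7, -330/7]
The echelon form has 5 nonzero rows, and every pivot lies in the first 5 columns, so rank(M) = rank([M|b]) = 5.
The system is consistent.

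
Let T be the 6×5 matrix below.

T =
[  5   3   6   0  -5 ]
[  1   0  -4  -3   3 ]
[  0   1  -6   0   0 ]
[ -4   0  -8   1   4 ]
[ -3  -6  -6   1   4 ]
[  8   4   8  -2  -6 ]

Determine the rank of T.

5

Row reduce to echelon form.
R2 ← R2 − (1/5)·R1: [0, -3/5, -26/5, -3, 4]
R4 ← R4 + (4/5)·R1: [0, 12/5, -16/5, 1, 0]
R5 ← R5 + (3/5)·R1: [0, -21/5, -12/5, 1, 1]
R6 ← R6 − (8/5)·R1: [0, -4/5, -8/5, -2, 2]
R3 ← R3 + (5/3)·R2: [0, 0, -44/3, -5, 20/3]
R4 ← R4 + (4)·R2: [0, 0, -24, -11, 16]
R5 ← R5 − (7)·R2: [0, 0, 34, 22, -27]
R6 ← R6 − (4/3)·R2: [0, 0, 16/3, 2, -10/3]
R4 ← R4 − (18/11)·R3: [0, 0, 0, -31/11, 56/11]
R5 ← R5 + (51/22)·R3: [0, 0, 0, 229/22, -127/11]
R6 ← R6 + (4/11)·R3: [0, 0, 0, 2/11, -10/11]
R5 ← R5 + (229/62)·R4: [0, 0, 0, 0, 225/31]
R6 ← R6 + (2/31)·R4: [0, 0, 0, 0, -18/31]
R6 ← R6 + (2/25)·R5: [0, 0, 0, 0, 0]
Echelon form has 5 nonzero rows, so rank(T) = 5.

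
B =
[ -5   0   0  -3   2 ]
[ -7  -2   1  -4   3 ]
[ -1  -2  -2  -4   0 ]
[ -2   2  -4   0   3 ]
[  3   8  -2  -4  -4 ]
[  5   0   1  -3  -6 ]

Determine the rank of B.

Row reduce to echelon form.
R2 ← R2 − (7/5)·R1: [0, -2, 1, 1/5, 1/5]
R3 ← R3 − (1/5)·R1: [0, -2, -2, -17/5, -2/5]
R4 ← R4 − (2/5)·R1: [0, 2, -4, 6/5, 11/5]
R5 ← R5 + (3/5)·R1: [0, 8, -2, -29/5, -14/5]
R6 ← R6 + R1: [0, 0, 1, -6, -4]
R3 ← R3 − R2: [0, 0, -3, -18/5, -3/5]
R4 ← R4 + R2: [0, 0, -3, 7/5, 12/5]
R5 ← R5 + (4)·R2: [0, 0, 2, -5, -2]
R4 ← R4 − R3: [0, 0, 0, 5, 3]
R5 ← R5 + (2/3)·R3: [0, 0, 0, -37/5, -12/5]
R6 ← R6 + (1/3)·R3: [0, 0, 0, -36/5, -21/5]
R5 ← R5 + (37/25)·R4: [0, 0, 0, 0, 51/25]
R6 ← R6 + (36/25)·R4: [0, 0, 0, 0, 3/25]
R6 ← R6 − (1/17)·R5: [0, 0, 0, 0, 0]
Echelon form has 5 nonzero rows, so rank(B) = 5.

5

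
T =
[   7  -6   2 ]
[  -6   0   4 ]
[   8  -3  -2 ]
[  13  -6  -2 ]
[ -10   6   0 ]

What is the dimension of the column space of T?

Row reduce to echelon form.
R2 ← R2 + (6/7)·R1: [0, -36/7, 40/7]
R3 ← R3 − (8/7)·R1: [0, 27/7, -30/7]
R4 ← R4 − (13/7)·R1: [0, 36/7, -40/7]
R5 ← R5 + (10/7)·R1: [0, -18/7, 20/7]
R3 ← R3 + (3/4)·R2: [0, 0, 0]
R4 ← R4 + R2: [0, 0, 0]
R5 ← R5 − (1/2)·R2: [0, 0, 0]
Echelon form has 2 nonzero rows, so rank(T) = 2.
The column space has dimension equal to the rank: 2.

2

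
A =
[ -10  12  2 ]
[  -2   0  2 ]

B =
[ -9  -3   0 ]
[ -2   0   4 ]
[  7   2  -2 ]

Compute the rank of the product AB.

First compute AB:
[[ 80,  34,  44],
 [ 32,  10,  -4]]
Now row reduce the product.
R2 ← R2 − (2/5)·R1: [0, -18/5, -108/5]
2 nonzero rows, so rank(AB) = 2.

2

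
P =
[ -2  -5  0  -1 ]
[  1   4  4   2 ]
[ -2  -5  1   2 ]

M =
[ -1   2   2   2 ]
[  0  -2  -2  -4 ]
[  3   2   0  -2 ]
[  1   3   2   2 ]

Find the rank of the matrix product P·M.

3

First compute PM:
[[  1,   3,   4,  14],
 [ 13,   8,  -2, -18],
 [  7,  14,  10,  18]]
Now row reduce the product.
R2 ← R2 − (13)·R1: [0, -31, -54, -200]
R3 ← R3 − (7)·R1: [0, -7, -18, -80]
R3 ← R3 − (7/31)·R2: [0, 0, -180/31, -1080/31]
3 nonzero rows, so rank(PM) = 3.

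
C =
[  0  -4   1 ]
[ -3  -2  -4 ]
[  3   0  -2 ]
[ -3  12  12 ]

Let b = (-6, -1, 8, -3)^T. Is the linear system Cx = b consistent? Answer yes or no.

Row reduce the augmented matrix [C | b].
Swap R1 ↔ R2
R3 ← R3 + R1: [0, -2, -6, 7]
R4 ← R4 − R1: [0, 14, 16, -2]
R3 ← R3 − (1/2)·R2: [0, 0, -13/2, 10]
R4 ← R4 + (7/2)·R2: [0, 0, 39/2, -23]
R4 ← R4 + (3)·R3: [0, 0, 0, 7]
The echelon form has 4 nonzero rows; the last pivot sits in the augmented column, so rank(C) = 3 but rank([C|b]) = 4.
Since the ranks differ, the system is inconsistent.

no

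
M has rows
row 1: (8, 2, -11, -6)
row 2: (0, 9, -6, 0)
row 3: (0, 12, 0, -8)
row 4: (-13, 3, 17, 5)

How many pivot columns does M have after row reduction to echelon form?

Row reduce to echelon form.
R4 ← R4 + (13/8)·R1: [0, 25/4, -7/8, -19/4]
R3 ← R3 − (4/3)·R2: [0, 0, 8, -8]
R4 ← R4 − (25/36)·R2: [0, 0, 79/24, -19/4]
R4 ← R4 − (79/192)·R3: [0, 0, 0, -35/24]
Echelon form has 4 nonzero rows, so rank(M) = 4.
Each nonzero row contributes one pivot column: 4 pivot columns.

4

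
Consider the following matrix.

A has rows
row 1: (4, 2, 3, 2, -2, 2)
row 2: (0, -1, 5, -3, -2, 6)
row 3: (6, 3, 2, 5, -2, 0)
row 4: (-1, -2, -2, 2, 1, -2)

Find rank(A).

Row reduce to echelon form.
R3 ← R3 − (3/2)·R1: [0, 0, -5/2, 2, 1, -3]
R4 ← R4 + (1/4)·R1: [0, -3/2, -5/4, 5/2, 1/2, -3/2]
R4 ← R4 − (3/2)·R2: [0, 0, -35/4, 7, 7/2, -21/2]
R4 ← R4 − (7/2)·R3: [0, 0, 0, 0, 0, 0]
Echelon form has 3 nonzero rows, so rank(A) = 3.

3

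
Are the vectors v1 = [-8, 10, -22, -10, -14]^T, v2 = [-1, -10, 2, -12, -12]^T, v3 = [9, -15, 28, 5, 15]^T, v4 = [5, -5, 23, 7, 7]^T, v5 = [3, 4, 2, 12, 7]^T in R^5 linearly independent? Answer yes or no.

yes

Form the matrix with these vectors as rows and row reduce.
R2 ← R2 − (1/8)·R1: [0, -45/4, 19/4, -43/4, -41/4]
R3 ← R3 + (9/8)·R1: [0, -15/4, 13/4, -25/4, -3/4]
R4 ← R4 + (5/8)·R1: [0, 5/4, 37/4, 3/4, -7/4]
R5 ← R5 + (3/8)·R1: [0, 31/4, -25/4, 33/4, 7/4]
R3 ← R3 − (1/3)·R2: [0, 0, 5/3, -8/3, 8/3]
R4 ← R4 + (1/9)·R2: [0, 0, 88/9, -4/9, -26/9]
R5 ← R5 + (31/45)·R2: [0, 0, -134/45, 38/45, -239/45]
R4 ← R4 − (88/15)·R3: [0, 0, 0, 76/5, -278/15]
R5 ← R5 + (134/75)·R3: [0, 0, 0, -98/25, -41/75]
R5 ← R5 + (49/190)·R4: [0, 0, 0, 0, -506/95]
5 nonzero rows, so the 5 vectors span a space of dimension 5.
Since 5 = 5, the vectors are linearly independent.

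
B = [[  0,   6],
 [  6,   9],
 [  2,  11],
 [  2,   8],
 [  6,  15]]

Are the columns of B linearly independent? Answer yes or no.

Row reduce B to echelon form.
Swap R1 ↔ R2
R3 ← R3 − (1/3)·R1: [0, 8]
R4 ← R4 − (1/3)·R1: [0, 5]
R5 ← R5 − R1: [0, 6]
R3 ← R3 − (4/3)·R2: [0, 0]
R4 ← R4 − (5/6)·R2: [0, 0]
R5 ← R5 − R2: [0, 0]
2 pivots among 2 columns.
Every column is a pivot column, so the columns are linearly independent.

yes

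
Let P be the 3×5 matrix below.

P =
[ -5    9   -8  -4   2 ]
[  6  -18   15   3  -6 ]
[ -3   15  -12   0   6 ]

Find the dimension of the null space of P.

Row reduce to echelon form.
R2 ← R2 + (6/5)·R1: [0, -36/5, 27/5, -9/5, -18/5]
R3 ← R3 − (3/5)·R1: [0, 48/5, -36/5, 12/5, 24/5]
R3 ← R3 + (4/3)·R2: [0, 0, 0, 0, 0]
2 nonzero rows, so rank(P) = 2.
P has 5 columns; by rank–nullity, nullity = 5 − 2 = 3.

3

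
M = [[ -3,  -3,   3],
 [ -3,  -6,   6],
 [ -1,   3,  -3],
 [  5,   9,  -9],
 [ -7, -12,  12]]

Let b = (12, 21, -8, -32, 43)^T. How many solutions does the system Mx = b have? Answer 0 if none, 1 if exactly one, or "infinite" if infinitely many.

Row reduce the augmented matrix [M | b].
R2 ← R2 − R1: [0, -3, 3, 9]
R3 ← R3 − (1/3)·R1: [0, 4, -4, -12]
R4 ← R4 + (5/3)·R1: [0, 4, -4, -12]
R5 ← R5 − (7/3)·R1: [0, -5, 5, 15]
R3 ← R3 + (4/3)·R2: [0, 0, 0, 0]
R4 ← R4 + (4/3)·R2: [0, 0, 0, 0]
R5 ← R5 − (5/3)·R2: [0, 0, 0, 0]
The echelon form has 2 nonzero rows, and every pivot lies in the first 3 columns, so rank(M) = rank([M|b]) = 2.
The system is consistent.
rank = 2 < 3 unknowns, so there are infinitely many solutions.

infinite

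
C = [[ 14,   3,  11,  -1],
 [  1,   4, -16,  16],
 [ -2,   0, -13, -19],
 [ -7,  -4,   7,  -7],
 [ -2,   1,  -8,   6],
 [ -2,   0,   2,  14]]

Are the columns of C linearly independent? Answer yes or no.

no

Row reduce C to echelon form.
R2 ← R2 − (1/14)·R1: [0, 53/14, -235/14, 225/14]
R3 ← R3 + (1/7)·R1: [0, 3/7, -80/7, -134/7]
R4 ← R4 + (1/2)·R1: [0, -5/2, 25/2, -15/2]
R5 ← R5 + (1/7)·R1: [0, 10/7, -45/7, 41/7]
R6 ← R6 + (1/7)·R1: [0, 3/7, 25/7, 97/7]
R3 ← R3 − (6/53)·R2: [0, 0, -505/53, -1111/53]
R4 ← R4 + (35/53)·R2: [0, 0, 75/53, 165/53]
R5 ← R5 − (20/53)·R2: [0, 0, -5/53, -11/53]
R6 ← R6 − (6/53)·R2: [0, 0, 290/53, 638/53]
R4 ← R4 + (15/101)·R3: [0, 0, 0, 0]
R5 ← R5 − (1/101)·R3: [0, 0, 0, 0]
R6 ← R6 + (58/101)·R3: [0, 0, 0, 0]
3 pivots among 4 columns.
Only 3 < 4 pivot columns, so the columns are linearly dependent.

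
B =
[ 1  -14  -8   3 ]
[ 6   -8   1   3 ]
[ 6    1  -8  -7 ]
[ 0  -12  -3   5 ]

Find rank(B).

Row reduce to echelon form.
R2 ← R2 − (6)·R1: [0, 76, 49, -15]
R3 ← R3 − (6)·R1: [0, 85, 40, -25]
R3 ← R3 − (85/76)·R2: [0, 0, -1125/76, -625/76]
R4 ← R4 + (3/19)·R2: [0, 0, 90/19, 50/19]
R4 ← R4 + (8/25)·R3: [0, 0, 0, 0]
Echelon form has 3 nonzero rows, so rank(B) = 3.

3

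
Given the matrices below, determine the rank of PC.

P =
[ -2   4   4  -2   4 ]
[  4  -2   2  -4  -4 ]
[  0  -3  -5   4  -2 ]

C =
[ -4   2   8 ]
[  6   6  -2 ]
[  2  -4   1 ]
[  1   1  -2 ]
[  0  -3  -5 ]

2

First compute PC:
[[ 38, -10, -36],
 [-28,  -4,  66],
 [-24,  12,   3]]
Now row reduce the product.
R2 ← R2 + (14/19)·R1: [0, -216/19, 750/19]
R3 ← R3 + (12/19)·R1: [0, 108/19, -375/19]
R3 ← R3 + (1/2)·R2: [0, 0, 0]
2 nonzero rows, so rank(PC) = 2.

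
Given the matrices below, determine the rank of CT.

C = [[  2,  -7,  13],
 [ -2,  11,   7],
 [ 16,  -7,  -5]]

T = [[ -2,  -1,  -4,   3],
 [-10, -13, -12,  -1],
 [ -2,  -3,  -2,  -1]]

2

First compute CT:
[[ 40,  50,  50,   0],
 [-120, -162, -138, -24],
 [ 48,  90,  30,  60]]
Now row reduce the product.
R2 ← R2 + (3)·R1: [0, -12, 12, -24]
R3 ← R3 − (6/5)·R1: [0, 30, -30, 60]
R3 ← R3 + (5/2)·R2: [0, 0, 0, 0]
2 nonzero rows, so rank(CT) = 2.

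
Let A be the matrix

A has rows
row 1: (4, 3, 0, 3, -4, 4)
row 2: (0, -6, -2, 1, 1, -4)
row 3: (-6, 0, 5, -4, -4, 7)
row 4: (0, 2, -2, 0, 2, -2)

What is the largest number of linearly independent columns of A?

4

Row reduce to echelon form.
R3 ← R3 + (3/2)·R1: [0, 9/2, 5, 1/2, -10, 13]
R3 ← R3 + (3/4)·R2: [0, 0, 7/2, 5/4, -37/4, 10]
R4 ← R4 + (1/3)·R2: [0, 0, -8/3, 1/3, 7/3, -10/3]
R4 ← R4 + (16/21)·R3: [0, 0, 0, 9/7, -33/7, 30/7]
Echelon form has 4 nonzero rows, so rank(A) = 4.
The rank gives the maximum number of linearly independent columns: 4.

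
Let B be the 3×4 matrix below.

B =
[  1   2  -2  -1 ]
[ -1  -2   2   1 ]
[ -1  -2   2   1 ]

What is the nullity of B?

Row reduce to echelon form.
R2 ← R2 + R1: [0, 0, 0, 0]
R3 ← R3 + R1: [0, 0, 0, 0]
1 nonzero row, so rank(B) = 1.
B has 4 columns; by rank–nullity, nullity = 4 − 1 = 3.

3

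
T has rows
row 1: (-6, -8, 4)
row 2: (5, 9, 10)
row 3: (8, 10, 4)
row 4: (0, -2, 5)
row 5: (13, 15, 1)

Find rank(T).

Row reduce to echelon form.
R2 ← R2 + (5/6)·R1: [0, 7/3, 40/3]
R3 ← R3 + (4/3)·R1: [0, -2/3, 28/3]
R5 ← R5 + (13/6)·R1: [0, -7/3, 29/3]
R3 ← R3 + (2/7)·R2: [0, 0, 92/7]
R4 ← R4 + (6/7)·R2: [0, 0, 115/7]
R5 ← R5 + R2: [0, 0, 23]
R4 ← R4 − (5/4)·R3: [0, 0, 0]
R5 ← R5 − (7/4)·R3: [0, 0, 0]
Echelon form has 3 nonzero rows, so rank(T) = 3.

3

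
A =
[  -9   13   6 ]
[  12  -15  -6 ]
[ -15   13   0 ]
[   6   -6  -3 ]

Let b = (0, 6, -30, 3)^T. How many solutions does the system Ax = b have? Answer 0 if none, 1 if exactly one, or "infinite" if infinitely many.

1

Row reduce the augmented matrix [A | b].
R2 ← R2 + (4/3)·R1: [0, 7/3, 2, 6]
R3 ← R3 − (5/3)·R1: [0, -26/3, -10, -30]
R4 ← R4 + (2/3)·R1: [0, 8/3, 1, 3]
R3 ← R3 + (26/7)·R2: [0, 0, -18/7, -54/7]
R4 ← R4 − (8/7)·R2: [0, 0, -9/7, -27/7]
R4 ← R4 − (1/2)·R3: [0, 0, 0, 0]
The echelon form has 3 nonzero rows, and every pivot lies in the first 3 columns, so rank(A) = rank([A|b]) = 3.
The system is consistent.
rank = 3 = number of unknowns, so the solution is unique.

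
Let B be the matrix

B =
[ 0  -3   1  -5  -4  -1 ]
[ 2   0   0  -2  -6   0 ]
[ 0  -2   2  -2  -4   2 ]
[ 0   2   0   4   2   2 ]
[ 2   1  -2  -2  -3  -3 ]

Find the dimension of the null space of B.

Row reduce to echelon form.
Swap R1 ↔ R2
R5 ← R5 − R1: [0, 1, -2, 0, 3, -3]
R3 ← R3 − (2/3)·R2: [0, 0, 4/3, 4/3, -4/3, 8/3]
R4 ← R4 + (2/3)·R2: [0, 0, 2/3, 2/3, -2/3, 4/3]
R5 ← R5 + (1/3)·R2: [0, 0, -5/3, -5/3, 5/3, -10/3]
R4 ← R4 − (1/2)·R3: [0, 0, 0, 0, 0, 0]
R5 ← R5 + (5/4)·R3: [0, 0, 0, 0, 0, 0]
3 nonzero rows, so rank(B) = 3.
B has 6 columns; by rank–nullity, nullity = 6 − 3 = 3.

3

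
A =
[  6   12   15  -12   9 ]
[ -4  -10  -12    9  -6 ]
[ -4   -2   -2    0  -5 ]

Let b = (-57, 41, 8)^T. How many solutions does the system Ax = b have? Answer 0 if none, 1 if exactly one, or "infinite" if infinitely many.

Row reduce the augmented matrix [A | b].
R2 ← R2 + (2/3)·R1: [0, -2, -2, 1, 0, 3]
R3 ← R3 + (2/3)·R1: [0, 6, 8, -8, 1, -30]
R3 ← R3 + (3)·R2: [0, 0, 2, -5, 1, -21]
The echelon form has 3 nonzero rows, and every pivot lies in the first 5 columns, so rank(A) = rank([A|b]) = 3.
The system is consistent.
rank = 3 < 5 unknowns, so there are infinitely many solutions.

infinite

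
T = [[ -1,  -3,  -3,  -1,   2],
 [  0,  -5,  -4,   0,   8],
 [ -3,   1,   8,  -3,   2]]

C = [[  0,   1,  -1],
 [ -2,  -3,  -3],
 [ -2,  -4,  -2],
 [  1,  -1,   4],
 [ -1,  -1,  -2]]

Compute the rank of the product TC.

2

First compute TC:
[[  9,  19,   8],
 [ 10,  23,   7],
 [-23, -37, -32]]
Now row reduce the product.
R2 ← R2 − (10/9)·R1: [0, 17/9, -17/9]
R3 ← R3 + (23/9)·R1: [0, 104/9, -104/9]
R3 ← R3 − (104/17)·R2: [0, 0, 0]
2 nonzero rows, so rank(TC) = 2.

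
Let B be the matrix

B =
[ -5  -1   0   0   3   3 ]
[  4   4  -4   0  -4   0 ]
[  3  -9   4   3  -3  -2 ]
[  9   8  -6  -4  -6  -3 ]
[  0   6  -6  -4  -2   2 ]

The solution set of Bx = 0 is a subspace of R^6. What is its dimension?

Row reduce to echelon form.
R2 ← R2 + (4/5)·R1: [0, 16/5, -4, 0, -8/5, 12/5]
R3 ← R3 + (3/5)·R1: [0, -48/5, 4, 3, -6/5, -1/5]
R4 ← R4 + (9/5)·R1: [0, 31/5, -6, -4, -3/5, 12/5]
R3 ← R3 + (3)·R2: [0, 0, -8, 3, -6, 7]
R4 ← R4 − (31/16)·R2: [0, 0, 7/4, -4, 5/2, -9/4]
R5 ← R5 − (15/8)·R2: [0, 0, 3/2, -4, 1, -5/2]
R4 ← R4 + (7/32)·R3: [0, 0, 0, -107/32, 19/16, -23/32]
R5 ← R5 + (3/16)·R3: [0, 0, 0, -55/16, -1/8, -19/16]
R5 ← R5 − (110/107)·R4: [0, 0, 0, 0, -144/107, -48/107]
5 nonzero rows, so rank(B) = 5.
B has 6 columns; by rank–nullity, nullity = 6 − 5 = 1.

1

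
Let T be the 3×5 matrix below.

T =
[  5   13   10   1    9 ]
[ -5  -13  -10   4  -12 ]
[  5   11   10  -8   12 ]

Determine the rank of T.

Row reduce to echelon form.
R2 ← R2 + R1: [0, 0, 0, 5, -3]
R3 ← R3 − R1: [0, -2, 0, -9, 3]
Swap R2 ↔ R3
Echelon form has 3 nonzero rows, so rank(T) = 3.

3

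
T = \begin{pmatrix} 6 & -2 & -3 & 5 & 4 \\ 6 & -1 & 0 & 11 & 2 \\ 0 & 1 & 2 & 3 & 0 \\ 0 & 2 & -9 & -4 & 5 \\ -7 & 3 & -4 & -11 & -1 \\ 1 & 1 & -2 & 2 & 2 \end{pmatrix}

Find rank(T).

4

Row reduce to echelon form.
R2 ← R2 − R1: [0, 1, 3, 6, -2]
R5 ← R5 + (7/6)·R1: [0, 2/3, -15/2, -31/6, 11/3]
R6 ← R6 − (1/6)·R1: [0, 4/3, -3/2, 7/6, 4/3]
R3 ← R3 − R2: [0, 0, -1, -3, 2]
R4 ← R4 − (2)·R2: [0, 0, -15, -16, 9]
R5 ← R5 − (2/3)·R2: [0, 0, -19/2, -55/6, 5]
R6 ← R6 − (4/3)·R2: [0, 0, -11/2, -41/6, 4]
R4 ← R4 − (15)·R3: [0, 0, 0, 29, -21]
R5 ← R5 − (19/2)·R3: [0, 0, 0, 58/3, -14]
R6 ← R6 − (11/2)·R3: [0, 0, 0, 29/3, -7]
R5 ← R5 − (2/3)·R4: [0, 0, 0, 0, 0]
R6 ← R6 − (1/3)·R4: [0, 0, 0, 0, 0]
Echelon form has 4 nonzero rows, so rank(T) = 4.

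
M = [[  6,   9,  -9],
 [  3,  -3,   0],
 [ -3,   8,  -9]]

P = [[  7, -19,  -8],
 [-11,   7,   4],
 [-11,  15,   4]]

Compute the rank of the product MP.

3

First compute MP:
[[ 42, -186, -48],
 [ 54, -78, -36],
 [-10, -22,  20]]
Now row reduce the product.
R2 ← R2 − (9/7)·R1: [0, 1128/7, 180/7]
R3 ← R3 + (5/21)·R1: [0, -464/7, 60/7]
R3 ← R3 + (58/141)·R2: [0, 0, 900/47]
3 nonzero rows, so rank(MP) = 3.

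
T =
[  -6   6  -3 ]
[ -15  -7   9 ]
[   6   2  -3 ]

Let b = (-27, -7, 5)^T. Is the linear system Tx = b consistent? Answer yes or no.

Row reduce the augmented matrix [T | b].
R2 ← R2 − (5/2)·R1: [0, -22, 33/2, 121/2]
R3 ← R3 + R1: [0, 8, -6, -22]
R3 ← R3 + (4/11)·R2: [0, 0, 0, 0]
The echelon form has 2 nonzero rows, and every pivot lies in the first 3 columns, so rank(T) = rank([T|b]) = 2.
The system is consistent.

yes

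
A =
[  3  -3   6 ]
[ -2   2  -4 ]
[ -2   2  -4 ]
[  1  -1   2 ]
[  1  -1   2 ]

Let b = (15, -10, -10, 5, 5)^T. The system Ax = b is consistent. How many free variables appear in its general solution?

Row reduce the augmented matrix [A | b].
R2 ← R2 + (2/3)·R1: [0, 0, 0, 0]
R3 ← R3 + (2/3)·R1: [0, 0, 0, 0]
R4 ← R4 − (1/3)·R1: [0, 0, 0, 0]
R5 ← R5 − (1/3)·R1: [0, 0, 0, 0]
The echelon form has 1 nonzero rows, and every pivot lies in the first 3 columns, so rank(A) = rank([A|b]) = 1.
The system is consistent.
Free variables = (unknowns) − (rank) = 3 − 1 = 2.

2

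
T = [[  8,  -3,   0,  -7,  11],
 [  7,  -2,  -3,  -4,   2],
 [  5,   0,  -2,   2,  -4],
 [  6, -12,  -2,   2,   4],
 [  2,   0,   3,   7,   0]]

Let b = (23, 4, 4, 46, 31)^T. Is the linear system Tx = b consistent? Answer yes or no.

yes

Row reduce the augmented matrix [T | b].
R2 ← R2 − (7/8)·R1: [0, 5/8, -3, 17/8, -61/8, -129/8]
R3 ← R3 − (5/8)·R1: [0, 15/8, -2, 51/8, -87/8, -83/8]
R4 ← R4 − (3/4)·R1: [0, -39/4, -2, 29/4, -17/4, 115/4]
R5 ← R5 − (1/4)·R1: [0, 3/4, 3, 35/4, -11/4, 101/4]
R3 ← R3 − (3)·R2: [0, 0, 7, 0, 12, 38]
R4 ← R4 + (78/5)·R2: [0, 0, -244/5, 202/5, -616/5, -1114/5]
R5 ← R5 − (6/5)·R2: [0, 0, 33/5, 31/5, 32/5, 223/5]
R4 ← R4 + (244/35)·R3: [0, 0, 0, 202/5, -1384/35, 1474/35]
R5 ← R5 − (33/35)·R3: [0, 0, 0, 31/5, -172/35, 307/35]
R5 ← R5 − (31/202)·R4: [0, 0, 0, 0, 816/707, 1632/707]
The echelon form has 5 nonzero rows, and every pivot lies in the first 5 columns, so rank(T) = rank([T|b]) = 5.
The system is consistent.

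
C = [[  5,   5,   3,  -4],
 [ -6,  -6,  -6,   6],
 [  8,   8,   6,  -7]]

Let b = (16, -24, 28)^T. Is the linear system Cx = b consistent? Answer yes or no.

Row reduce the augmented matrix [C | b].
R2 ← R2 + (6/5)·R1: [0, 0, -12/5, 6/5, -24/5]
R3 ← R3 − (8/5)·R1: [0, 0, 6/5, -3/5, 12/5]
R3 ← R3 + (1/2)·R2: [0, 0, 0, 0, 0]
The echelon form has 2 nonzero rows, and every pivot lies in the first 4 columns, so rank(C) = rank([C|b]) = 2.
The system is consistent.

yes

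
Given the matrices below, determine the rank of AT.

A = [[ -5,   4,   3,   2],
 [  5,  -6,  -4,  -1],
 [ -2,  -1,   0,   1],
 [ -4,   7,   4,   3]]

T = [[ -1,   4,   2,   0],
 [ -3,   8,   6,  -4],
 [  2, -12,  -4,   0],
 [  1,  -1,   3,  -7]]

First compute AT:
[[  1, -26,   8, -30],
 [  4,  21, -13,  31],
 [  6, -17,  -7,  -3],
 [ -6, -11,  27, -49]]
Now row reduce the product.
R2 ← R2 − (4)·R1: [0, 125, -45, 151]
R3 ← R3 − (6)·R1: [0, 139, -55, 177]
R4 ← R4 + (6)·R1: [0, -167, 75, -229]
R3 ← R3 − (139/125)·R2: [0, 0, -124/25, 1136/125]
R4 ← R4 + (167/125)·R2: [0, 0, 372/25, -3408/125]
R4 ← R4 + (3)·R3: [0, 0, 0, 0]
3 nonzero rows, so rank(AT) = 3.

3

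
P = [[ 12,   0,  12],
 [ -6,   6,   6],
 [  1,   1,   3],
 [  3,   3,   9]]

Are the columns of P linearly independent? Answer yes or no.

no

Row reduce P to echelon form.
R2 ← R2 + (1/2)·R1: [0, 6, 12]
R3 ← R3 − (1/12)·R1: [0, 1, 2]
R4 ← R4 − (1/4)·R1: [0, 3, 6]
R3 ← R3 − (1/6)·R2: [0, 0, 0]
R4 ← R4 − (1/2)·R2: [0, 0, 0]
2 pivots among 3 columns.
Only 2 < 3 pivot columns, so the columns are linearly dependent.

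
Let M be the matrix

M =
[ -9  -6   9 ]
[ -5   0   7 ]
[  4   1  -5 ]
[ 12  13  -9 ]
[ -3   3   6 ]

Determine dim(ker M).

Row reduce to echelon form.
R2 ← R2 − (5/9)·R1: [0, 10/3, 2]
R3 ← R3 + (4/9)·R1: [0, -5/3, -1]
R4 ← R4 + (4/3)·R1: [0, 5, 3]
R5 ← R5 − (1/3)·R1: [0, 5, 3]
R3 ← R3 + (1/2)·R2: [0, 0, 0]
R4 ← R4 − (3/2)·R2: [0, 0, 0]
R5 ← R5 − (3/2)·R2: [0, 0, 0]
2 nonzero rows, so rank(M) = 2.
M has 3 columns; by rank–nullity, nullity = 3 − 2 = 1.

1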